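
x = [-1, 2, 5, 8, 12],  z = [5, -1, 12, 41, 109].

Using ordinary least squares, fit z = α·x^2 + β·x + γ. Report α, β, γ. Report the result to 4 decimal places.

Normal-equation sums: Σx^2·x^2 = 25474, Σx^2·x = 2372, Σx^2 = 238, Σx·x = 238, Σx = 26, Σ1 = 5.
Right-hand side: Σx^2·z = 18621, Σx·z = 1689, Σz = 166.
So MᵀM·[α, β, γ]ᵀ = Mᵀz: [[25474, 2372, 238]; [2372, 238, 26]; [238, 26, 5]]·[α, β, γ]ᵀ = [18621, 1689, 166]ᵀ.
Inverting the 3×3 Gram matrix, [α, β, γ]ᵀ = [137639/139386, -399151/139386, 25264/23231]ᵀ.

α = 0.9875, β = -2.8636, γ = 1.0875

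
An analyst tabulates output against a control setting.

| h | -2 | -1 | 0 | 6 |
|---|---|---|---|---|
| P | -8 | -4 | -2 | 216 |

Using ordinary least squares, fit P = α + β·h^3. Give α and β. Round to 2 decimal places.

Setting ∂/∂α … = 0 gives: 4·α + 207·β = 202;  207·α + 46721·β = 46724.
Determinant 4·46721 − 207² = 144035.
α = (202·46721 − 207·46724)/144035 = -234226/144035; β = (4·46724 − 207·202)/144035 = 145082/144035.

α = -1.63, β = 1.01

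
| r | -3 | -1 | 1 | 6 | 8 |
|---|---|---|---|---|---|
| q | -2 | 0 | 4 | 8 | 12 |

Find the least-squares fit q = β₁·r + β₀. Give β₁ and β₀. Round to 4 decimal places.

β₁ = 1.2166, β₀ = 1.7235

Entries of AᵀA: Σr·r = 111, Σr = 11, Σ1 = 5.
Right-hand side: Σr·q = 154, Σq = 22.
Normal equations: [[111, 11]; [11, 5]]·[β₁, β₀]ᵀ = [154, 22]ᵀ.
Δ = 111·5 − 11² = 434.
β₁ = (154·5 − 11·22)/434 = 264/217; β₀ = (111·22 − 11·154)/434 = 374/217.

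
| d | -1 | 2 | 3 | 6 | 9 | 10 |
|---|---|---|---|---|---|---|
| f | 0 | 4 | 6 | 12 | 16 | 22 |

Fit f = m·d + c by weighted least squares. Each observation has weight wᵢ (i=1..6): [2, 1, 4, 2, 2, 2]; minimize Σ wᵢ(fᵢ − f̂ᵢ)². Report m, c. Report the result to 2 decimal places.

m = 1.89, c = 0.81

Normal-equation sums: Σwᵢ·d·d = 476, Σwᵢ·d = 62, Σwᵢ·1 = 13.
Right-hand side: Σwᵢ·d·f = 952, Σwᵢ·f = 128.
So XᵀWX·[m, c]ᵀ = XᵀWf: [[476, 62]; [62, 13]]·[m, c]ᵀ = [952, 128]ᵀ.
Eliminating c: 13·(row 1) − 62·(row 2) gives 2344·m = 13·952 − 62·128 = 4440, so m = 555/293.
Then c = (128 − 62·(555/293))/13 = 238/293.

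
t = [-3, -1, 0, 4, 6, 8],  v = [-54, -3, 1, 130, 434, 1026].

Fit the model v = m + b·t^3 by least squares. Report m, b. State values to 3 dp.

Sums needed: Σ1 = 6, Σt^3 = 764, Σt^3·t^3 = 313626.
For Xᵀv: Σv = 1534, Σt^3·v = 628837.
XᵀX·[m, b]ᵀ = Xᵀv becomes [[6, 764]; [764, 313626]]·[m, b]ᵀ = [1534, 628837]ᵀ.
det = 6·313626 − 764² = 1298060.
m = (1534·313626 − 764·628837)/1298060 = 167704/324515; b = (6·628837 − 764·1534)/1298060 = 1300523/649030.

m = 0.517, b = 2.004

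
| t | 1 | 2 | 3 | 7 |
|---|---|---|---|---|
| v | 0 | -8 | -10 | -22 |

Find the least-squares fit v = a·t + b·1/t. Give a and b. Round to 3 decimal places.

With design matrix M, MᵀM = [[63, 4]; [4, 2437/1764]] and Mᵀv = [-200, -220/21]ᵀ.
Determinant 63·(2437/1764) − 4² = 1989/28.
a = ((-200)·(2437/1764) − 4·(-220/21))/(1989/28) = -413480/125307; b = (63·(-220/21) − 4·(-200))/(1989/28) = 3920/1989.

a = -3.300, b = 1.971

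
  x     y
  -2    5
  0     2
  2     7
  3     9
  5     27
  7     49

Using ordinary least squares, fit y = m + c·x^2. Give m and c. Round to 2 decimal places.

m = 1.81, c = 0.97

Entries of MᵀM: Σ1 = 6, Σx^2 = 91, Σx^2·x^2 = 3139.
Right-hand side: Σy = 99, Σx^2·y = 3205.
Determinant 6·3139 − 91² = 10553.
m = (99·3139 − 91·3205)/10553 = 19106/10553; c = (6·3205 − 91·99)/10553 = 10221/10553.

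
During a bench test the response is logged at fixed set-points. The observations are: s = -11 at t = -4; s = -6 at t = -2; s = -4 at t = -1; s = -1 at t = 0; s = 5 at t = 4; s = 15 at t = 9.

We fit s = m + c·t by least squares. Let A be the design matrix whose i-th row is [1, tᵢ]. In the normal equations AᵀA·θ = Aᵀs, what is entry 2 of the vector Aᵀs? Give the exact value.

Entry 2 ↔ basis t, so (Aᵀs)_{2} = Σᵢ (t)·sᵢ = (-4)·(-11) + (-2)·(-6) + (-1)·(-4) + (0)·(-1) + (4)·(5) + (9)·(15) = 215.

215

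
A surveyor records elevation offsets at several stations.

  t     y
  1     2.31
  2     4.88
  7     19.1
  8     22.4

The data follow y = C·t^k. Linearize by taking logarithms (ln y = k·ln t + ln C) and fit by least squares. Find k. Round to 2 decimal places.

Let Y = ln y. Fitting Y = k·ln t + ln C by least squares:
Sums: Σln t = 4.7185, Σ(ln t)² = 8.5911, Σln y = 8.4811, Σln t·ln y = 13.3037.
Normal system: [[8.5911, 4.7185]; [4.7185, 4]]·[k, ln C]ᵀ = [13.3037, 8.4811]ᵀ.
Slope k = (n·Σln t·ln y − Σln t·Σln y)/(n·Σ(ln t)² − (Σln t)²) = (4·13.3037 − 4.7185·8.4811)/12.1002 = 1.09060; ln C = (Σln y − k·Σln t)/n = 0.83378.

k = 1.09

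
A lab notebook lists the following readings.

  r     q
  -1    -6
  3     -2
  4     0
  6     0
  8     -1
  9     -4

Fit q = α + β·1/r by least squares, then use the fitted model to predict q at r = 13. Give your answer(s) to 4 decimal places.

Entries of AᵀA: Σ1 = 6, Σ1/r = -1/72, Σ1/r·1/r = 6373/5184.
Right-hand side: Σq = -13, Σ1/r·q = 343/72.
So AᵀA·[α, β]ᵀ = Aᵀq: [[6, -1/72]; [-1/72, 6373/5184]]·[α, β]ᵀ = [-13, 343/72]ᵀ.
Eliminating β: (6373/5184)·(row 1) − (-1/72)·(row 2) gives (38237/5184)·α = (6373/5184)·(-13) − (-1/72)·(343/72) = -13751/864, so α = -82506/38237.
Then β = ((343/72) − (-1/72)·(-82506/38237))/(6373/5184) = 147240/38237.
At r = 13: q̂ = (-82506/38237)·(1) + (147240/38237)·(1/13) = -925338/497081.

q̂ = -1.8615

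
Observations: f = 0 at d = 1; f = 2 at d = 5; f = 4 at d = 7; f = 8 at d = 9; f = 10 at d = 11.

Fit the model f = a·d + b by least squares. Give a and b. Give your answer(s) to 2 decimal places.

a = 1.04, b = -2.07

Forming XᵀX = [[277, 33]; [33, 5]] and Xᵀf = [220, 24]ᵀ gives XᵀX·[a, b]ᵀ = Xᵀf.
det = 277·5 − 33² = 296.
a = (220·5 − 33·24)/296 = 77/74; b = (277·24 − 33·220)/296 = -153/74.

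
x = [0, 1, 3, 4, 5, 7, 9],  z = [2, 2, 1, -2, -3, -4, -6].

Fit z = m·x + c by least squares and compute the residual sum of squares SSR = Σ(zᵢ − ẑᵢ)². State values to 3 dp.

With design matrix M, MᵀM = [[181, 29]; [29, 7]] and Mᵀz = [-100, -10]ᵀ.
Eliminating c: 7·(row 1) − 29·(row 2) gives 426·m = 7·(-100) − 29·(-10) = -410, so m = -205/213.
Then c = ((-10) − 29·(-205/213))/7 = 545/213.
Residuals: -119/213, 86/213, 283/213, -151/213, -53/71, 38/213, 22/213; SSR = 712/213.

SSR = 3.343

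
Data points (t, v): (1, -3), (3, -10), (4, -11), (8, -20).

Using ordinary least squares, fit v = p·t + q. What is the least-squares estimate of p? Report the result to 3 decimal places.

The normal system AᵀA·[p, q]ᵀ = Aᵀv is [[90, 16]; [16, 4]]·[p, q]ᵀ = [-237, -44]ᵀ.
Determinant 90·4 − 16² = 104.
p = ((-237)·4 − 16·(-44))/104 = -61/26; q = (90·(-44) − 16·(-237))/104 = -21/13.

p = -2.346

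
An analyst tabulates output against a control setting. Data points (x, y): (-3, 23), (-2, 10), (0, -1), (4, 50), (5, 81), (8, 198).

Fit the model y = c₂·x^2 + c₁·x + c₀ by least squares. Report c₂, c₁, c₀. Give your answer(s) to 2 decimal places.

MᵀM·[c₂, c₁, c₀]ᵀ = Mᵀy reads: 5074·c₂ + 666·c₁ + 118·c₀ = 15744;  666·c₂ + 118·c₁ + 12·c₀ = 2100;  118·c₂ + 12·c₁ + 6·c₀ = 361.
(Σx^2·x^2 = 5074, Σx^2·x = 666, Σx^2 = 118, Σx·x = 118, Σx = 12, Σ1 = 6, Σx^2·y = 15744, Σx·y = 2100, Σy = 361.)
Inverting the 3×3 Gram matrix, [c₂, c₁, c₀]ᵀ = [330041/110870, 23109/22174, -25609/55435]ᵀ.

c₂ = 2.98, c₁ = 1.04, c₀ = -0.46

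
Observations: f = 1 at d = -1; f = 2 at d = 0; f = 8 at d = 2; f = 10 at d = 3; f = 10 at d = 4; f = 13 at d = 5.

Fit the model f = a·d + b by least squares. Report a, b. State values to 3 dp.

a = 2.037, b = 2.919

The normal system XᵀX·[a, b]ᵀ = Xᵀf is [[55, 13]; [13, 6]]·[a, b]ᵀ = [150, 44]ᵀ.
Determinant 55·6 − 13² = 161.
a = (150·6 − 13·44)/161 = 328/161; b = (55·44 − 13·150)/161 = 470/161.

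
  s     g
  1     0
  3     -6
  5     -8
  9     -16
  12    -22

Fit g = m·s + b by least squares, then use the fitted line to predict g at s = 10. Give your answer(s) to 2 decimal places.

Forming XᵀX = [[260, 30]; [30, 5]] and Xᵀg = [-466, -52]ᵀ gives XᵀX·[m, b]ᵀ = Xᵀg.
Eliminating b: 5·(row 1) − 30·(row 2) gives 400·m = 5·(-466) − 30·(-52) = -770, so m = -77/40.
Then b = ((-52) − 30·(-77/40))/5 = 23/20.
At s = 10: ĝ = (-77/40)·(10) + (23/20)·(1) = -181/10.

ĝ = -18.10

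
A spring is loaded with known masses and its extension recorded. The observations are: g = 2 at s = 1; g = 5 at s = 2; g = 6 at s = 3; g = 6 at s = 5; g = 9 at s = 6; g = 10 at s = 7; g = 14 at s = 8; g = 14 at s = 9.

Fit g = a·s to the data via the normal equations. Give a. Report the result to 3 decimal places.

Compute the Gram sums: Σs·s = 269.
Right-hand side: Σs·g = 422.
Normal equations: [[269]]·[a]ᵀ = [422]ᵀ.
a = 422/269 = 1.56877.

a = 1.569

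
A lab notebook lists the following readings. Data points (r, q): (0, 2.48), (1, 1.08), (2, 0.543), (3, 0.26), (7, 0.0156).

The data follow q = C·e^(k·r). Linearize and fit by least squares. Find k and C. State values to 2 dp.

k = -0.72, C = 2.32

With ln qᵢ as the transformed response and rᵢ as the regressor:
Sums: Σr = 13.0000, Σ(r)² = 63.0000, Σln q = -5.1330, Σr·ln q = -34.3089.
Normal system: [[63.0000, 13.0000]; [13.0000, 5]]·[k, ln C]ᵀ = [-34.3089, -5.1330]ᵀ.
Solving (det = 146.0000): k = -0.71792, ln C = 0.83999, so C = exp(0.83999) = 2.31634.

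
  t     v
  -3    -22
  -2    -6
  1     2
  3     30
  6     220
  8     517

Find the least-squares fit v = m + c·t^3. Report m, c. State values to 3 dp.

Forming MᵀM = [[6, 721]; [721, 310323]] and Mᵀv = [741, 313678]ᵀ gives MᵀM·[m, c]ᵀ = Mᵀv.
Eliminating c: 310323·(row 1) − 721·(row 2) gives 1342097·m = 310323·741 − 721·313678 = 3787505, so m = 3787505/1342097.
Then c = (313678 − 721·(3787505/1342097))/310323 = 1347807/1342097.

m = 2.822, c = 1.004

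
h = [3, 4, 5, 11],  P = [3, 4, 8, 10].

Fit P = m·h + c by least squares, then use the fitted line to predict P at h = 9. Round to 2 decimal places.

P̂ = 8.87

The normal system MᵀM·[m, c]ᵀ = MᵀP is [[171, 23]; [23, 4]]·[m, c]ᵀ = [175, 25]ᵀ.
Determinant 171·4 − 23² = 155.
m = (175·4 − 23·25)/155 = 25/31; c = (171·25 − 23·175)/155 = 50/31.
At h = 9: P̂ = (25/31)·(9) + (50/31)·(1) = 275/31.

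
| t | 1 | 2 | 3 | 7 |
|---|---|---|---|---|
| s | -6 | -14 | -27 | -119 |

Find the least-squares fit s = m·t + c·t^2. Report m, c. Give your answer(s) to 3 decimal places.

Normal-equation sums: Σt·t = 63, Σt·t^2 = 379, Σt^2·t^2 = 2499.
For Xᵀs: Σt·s = -948, Σt^2·s = -6136.
Eliminating c: 2499·(row 1) − 379·(row 2) gives 13796·m = 2499·(-948) − 379·(-6136) = -43508, so m = -10877/3449.
Then c = ((-6136) − 379·(-10877/3449))/2499 = -6819/3449.

m = -3.154, c = -1.977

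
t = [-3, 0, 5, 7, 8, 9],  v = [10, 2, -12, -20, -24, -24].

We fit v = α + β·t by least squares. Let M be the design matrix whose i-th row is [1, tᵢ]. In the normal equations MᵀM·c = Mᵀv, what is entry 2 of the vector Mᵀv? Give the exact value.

Entry 2 ↔ basis t, so (Mᵀv)_{2} = Σᵢ (t)·vᵢ = (-3)·(10) + (0)·(2) + (5)·(-12) + (7)·(-20) + (8)·(-24) + (9)·(-24) = -638.

-638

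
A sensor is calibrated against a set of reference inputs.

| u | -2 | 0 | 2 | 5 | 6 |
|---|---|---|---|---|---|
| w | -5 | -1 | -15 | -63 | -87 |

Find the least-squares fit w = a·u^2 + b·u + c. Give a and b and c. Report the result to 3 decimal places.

AᵀA·[a, b, c]ᵀ = Aᵀw reads: 1953·a + 341·b + 69·c = -4787;  341·a + 69·b + 11·c = -857;  69·a + 11·b + 5·c = -171.
(Σu^2·u^2 = 1953, Σu^2·u = 341, Σu^2 = 69, Σu·u = 69, Σu = 11, Σ1 = 5, Σu^2·w = -4787, Σu·w = -857, Σw = -171.)
Solving the 3×3 system (Gaussian elimination) gives a = -22214/11299, b = -27448/11299, c = -19487/11299.

a = -1.966, b = -2.429, c = -1.725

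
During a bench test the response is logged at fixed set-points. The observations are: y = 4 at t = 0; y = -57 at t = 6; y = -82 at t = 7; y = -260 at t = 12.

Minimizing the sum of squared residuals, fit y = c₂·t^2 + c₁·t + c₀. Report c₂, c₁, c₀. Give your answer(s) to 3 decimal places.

Sums needed: Σt^2·t^2 = 24433, Σt^2·t = 2287, Σt^2 = 229, Σt·t = 229, Σt = 25, Σ1 = 4.
Right-hand side: Σt^2·y = -43510, Σt·y = -4036, Σy = -395.
So AᵀA·[c₂, c₁, c₀]ᵀ = Aᵀy: [[24433, 2287, 229]; [2287, 229, 25]; [229, 25, 4]]·[c₂, c₁, c₀]ᵀ = [-43510, -4036, -395]ᵀ.
Inverting the 3×3 Gram matrix, [c₂, c₁, c₀]ᵀ = [-9946/5079, 7577/5079, 20501/5079]ᵀ.

c₂ = -1.958, c₁ = 1.492, c₀ = 4.036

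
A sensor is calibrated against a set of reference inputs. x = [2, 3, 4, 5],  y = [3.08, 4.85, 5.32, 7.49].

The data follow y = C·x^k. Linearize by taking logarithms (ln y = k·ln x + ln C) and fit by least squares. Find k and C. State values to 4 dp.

Taking logs, ln y = k·ln x + ln C, so regress ln y on ln x.
Σln x = 4.7875, Σ(ln x)² = 6.1995, Σln y = 6.3890, Σln x·ln y = 8.0723.
Equations: 6.1995·k + 4.7875·ln C = 8.0723;  4.7875·k + 4·ln C = 6.3890.
Solving (det = 1.8779): k = 0.90638, ln C = 0.51241, so C = exp(0.51241) = 1.66931.

k = 0.9064, C = 1.6693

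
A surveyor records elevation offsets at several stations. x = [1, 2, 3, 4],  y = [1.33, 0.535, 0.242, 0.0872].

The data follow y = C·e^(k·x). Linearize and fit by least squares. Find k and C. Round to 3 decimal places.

k = -0.897, C = 3.294

With ln yᵢ as the transformed response and xᵢ as the regressor:
Over the data: Σx = 10.0000, Σ(x)² = 30.0000, Σln y = -4.1987, Σx·ln y = -14.9805.
Normal system: [[30.0000, 10.0000]; [10.0000, 4]]·[k, ln C]ᵀ = [-14.9805, -4.1987]ᵀ.
Solving (det = 20.0000): k = -0.89675, ln C = 1.19221, so C = exp(1.19221) = 3.29435.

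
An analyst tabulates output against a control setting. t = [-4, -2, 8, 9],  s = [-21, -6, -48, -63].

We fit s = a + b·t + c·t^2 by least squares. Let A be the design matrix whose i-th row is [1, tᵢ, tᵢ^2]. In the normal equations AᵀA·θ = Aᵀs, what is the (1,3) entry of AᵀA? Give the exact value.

Row 1 ↔ basis 1, column 3 ↔ basis t^2, so (AᵀA)_{1,3} = Σᵢ t^2 = (1)·(16) + (1)·(4) + (1)·(64) + (1)·(81) = 165.

165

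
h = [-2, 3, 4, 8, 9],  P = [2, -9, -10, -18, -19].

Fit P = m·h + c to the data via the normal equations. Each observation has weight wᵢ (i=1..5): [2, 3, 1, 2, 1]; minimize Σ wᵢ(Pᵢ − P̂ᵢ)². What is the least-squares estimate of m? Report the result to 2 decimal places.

XᵀWX·[m, c]ᵀ = XᵀWP reads: 260·m + 34·c = -588;  34·m + 9·c = -88.
Δ = 260·9 − 34² = 1184.
m = ((-588)·9 − 34·(-88))/1184 = -575/296; c = (260·(-88) − 34·(-588))/1184 = -361/148.

m = -1.94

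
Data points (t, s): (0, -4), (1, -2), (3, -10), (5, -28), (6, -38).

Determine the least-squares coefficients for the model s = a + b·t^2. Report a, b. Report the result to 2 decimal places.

a = -2.19, b = -1.00

Entries of XᵀX: Σ1 = 5, Σt^2 = 71, Σt^2·t^2 = 2003.
Moment sums: Σs = -82, Σt^2·s = -2160.
So XᵀX·[a, b]ᵀ = Xᵀs: [[5, 71]; [71, 2003]]·[a, b]ᵀ = [-82, -2160]ᵀ.
Δ = 5·2003 − 71² = 4974.
a = ((-82)·2003 − 71·(-2160))/4974 = -5443/2487; b = (5·(-2160) − 71·(-82))/4974 = -2489/2487.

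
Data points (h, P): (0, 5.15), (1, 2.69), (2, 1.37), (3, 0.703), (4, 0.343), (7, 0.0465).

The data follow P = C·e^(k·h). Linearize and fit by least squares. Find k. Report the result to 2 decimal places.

k = -0.67

Taking logs, ln P = k·h + ln C, so regress ln P on h.
Sums: Σh = 17.0000, Σ(h)² = 79.0000, Σln P = -1.5474, Σh·ln P = -25.1963.
Normal system: [[79.0000, 17.0000]; [17.0000, 6]]·[k, ln C]ᵀ = [-25.1963, -1.5474]ᵀ.
Δ = 79.0000·6 − (17.0000)² = 185.0000; k = (-25.1963·6 − 17.0000·-1.5474)/185.0000 = -0.67498, ln C = (79.0000·-1.5474 − 17.0000·-25.1963)/185.0000 = 1.65456.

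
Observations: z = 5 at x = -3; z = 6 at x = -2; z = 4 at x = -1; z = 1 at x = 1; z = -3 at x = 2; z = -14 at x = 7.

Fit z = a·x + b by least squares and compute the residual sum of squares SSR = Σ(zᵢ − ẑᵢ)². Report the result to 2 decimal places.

Normal-equation sums: Σx·x = 68, Σx = 4, Σ1 = 6.
And Σx·z = -134, Σz = -1.
So AᵀA·[a, b]ᵀ = Aᵀz: [[68, 4]; [4, 6]]·[a, b]ᵀ = [-134, -1]ᵀ.
Eliminating b: 6·(row 1) − 4·(row 2) gives 392·a = 6·(-134) − 4·(-1) = -800, so a = -100/49.
Then b = ((-1) − 4·(-100/49))/6 = 117/98.
Residuals: -227/98, 71/98, 75/98, 181/98, -11/98, -89/98; SSR = 1051/98.

SSR = 10.72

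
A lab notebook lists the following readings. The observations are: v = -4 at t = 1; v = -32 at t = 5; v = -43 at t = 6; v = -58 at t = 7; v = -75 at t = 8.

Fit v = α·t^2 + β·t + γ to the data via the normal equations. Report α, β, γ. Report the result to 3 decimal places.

α = -1.090, β = -0.291, γ = -2.675

Forming XᵀX = [[8419, 1197, 175]; [1197, 175, 27]; [175, 27, 5]] and Xᵀv = [-9994, -1428, -212]ᵀ gives XᵀX·[α, β, γ]ᵀ = Xᵀv.
Inverting the 3×3 Gram matrix, [α, β, γ]ᵀ = [-4743/4351, -1266/4351, -11641/4351]ᵀ.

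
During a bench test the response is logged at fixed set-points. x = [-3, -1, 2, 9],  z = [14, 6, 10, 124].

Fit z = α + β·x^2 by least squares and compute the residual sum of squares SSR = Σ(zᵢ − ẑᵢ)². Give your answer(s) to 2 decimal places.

The normal equations are: 4·α + 95·β = 154;  95·α + 6659·β = 10216.
Δ = 4·6659 − 95² = 17611.
α = (154·6659 − 95·10216)/17611 = 54966/17611; β = (4·10216 − 95·154)/17611 = 26234/17611.
Residuals: -44518/17611, 24466/17611, 16208/17611, 3844/17611; SSR = 162280/17611.

SSR = 9.21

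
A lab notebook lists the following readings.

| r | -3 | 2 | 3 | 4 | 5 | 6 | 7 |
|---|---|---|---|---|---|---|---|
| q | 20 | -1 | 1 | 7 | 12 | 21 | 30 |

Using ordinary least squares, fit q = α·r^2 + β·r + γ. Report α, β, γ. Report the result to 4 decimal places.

α = 1.0293, β = -3.0346, γ = 1.5000

With design matrix M, MᵀM = [[4756, 756, 148]; [756, 148, 24]; [148, 24, 7]] and Mᵀq = [2823, 365, 90]ᵀ.
Inverting the 3×3 Gram matrix, [α, β, γ]ᵀ = [387/376, -1141/376, 3/2]ᵀ.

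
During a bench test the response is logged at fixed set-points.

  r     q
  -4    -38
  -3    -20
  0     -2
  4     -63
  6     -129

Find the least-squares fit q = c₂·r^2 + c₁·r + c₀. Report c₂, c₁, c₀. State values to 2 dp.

c₂ = -3.01, c₁ = -3.10, c₀ = -2.18

Compute the Gram sums: Σr^2·r^2 = 1889, Σr^2·r = 189, Σr^2 = 77, Σr·r = 77, Σr = 3, Σ1 = 5.
Moment sums: Σr^2·q = -6440, Σr·q = -814, Σq = -252.
Solving the 3×3 system (Gaussian elimination) gives c₂ = -122255/40611, c₁ = -41928/13537, c₀ = -88597/40611.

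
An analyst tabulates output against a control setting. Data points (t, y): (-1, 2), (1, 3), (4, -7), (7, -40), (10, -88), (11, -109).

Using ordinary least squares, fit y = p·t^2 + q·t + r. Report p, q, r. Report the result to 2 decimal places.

Forming MᵀM = [[27300, 2738, 288]; [2738, 288, 32]; [288, 32, 6]] and Mᵀy = [-24056, -2386, -239]ᵀ gives MᵀM·[p, q, r]ᵀ = Mᵀy.
Inverting the 3×3 Gram matrix, [p, q, r]ᵀ = [-2345/2273, 2494/2273, 17435/4546]ᵀ.

p = -1.03, q = 1.10, r = 3.84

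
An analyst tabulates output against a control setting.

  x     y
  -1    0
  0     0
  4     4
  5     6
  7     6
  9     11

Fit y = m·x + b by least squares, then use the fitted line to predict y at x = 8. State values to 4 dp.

Entries of AᵀA: Σx·x = 172, Σx = 24, Σ1 = 6.
Right-hand side: Σx·y = 187, Σy = 27.
Determinant 172·6 − 24² = 456.
m = (187·6 − 24·27)/456 = 79/76; b = (172·27 − 24·187)/456 = 13/38.
At x = 8: ŷ = (79/76)·(8) + (13/38)·(1) = 329/38.

ŷ = 8.6579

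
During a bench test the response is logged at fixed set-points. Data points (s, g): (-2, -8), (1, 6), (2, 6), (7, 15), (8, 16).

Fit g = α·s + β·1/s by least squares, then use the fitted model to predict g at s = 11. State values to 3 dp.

The normal equations are: 122·α + 5·β = 267;  5·α + (4817/3136)·β = 120/7.
(Σs·s = 122, Σs·1/s = 5, Σ1/s·1/s = 4817/3136, Σs·g = 267, Σ1/s·g = 120/7.)
det = 122·(4817/3136) − 5² = 254637/1568.
α = (267·(4817/3136) − 5·(120/7))/(254637/1568) = 339113/169758; β = (122·(120/7) − 5·267)/(254637/1568) = 395360/84879.
At s = 11: ĝ = (339113/169758)·(11) + (395360/84879)·(1/11) = 13941131/622446.

ĝ = 22.397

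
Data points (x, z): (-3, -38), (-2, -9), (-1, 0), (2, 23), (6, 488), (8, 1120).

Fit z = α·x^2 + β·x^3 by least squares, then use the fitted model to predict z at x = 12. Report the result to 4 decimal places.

Forming MᵀM = [[5506, 40300]; [40300, 309658]] and Mᵀz = [88962, 680130]ᵀ gives MᵀM·[α, β]ᵀ = Mᵀz.
Eliminating β: 309658·(row 1) − 40300·(row 2) gives 80886948·α = 309658·88962 − 40300·680130 = 138555996, so α = 11546333/6740579.
Then β = (680130 − 40300·(11546333/6740579))/309658 = 13302265/6740579.
At x = 12: ẑ = (11546333/6740579)·(144) + (13302265/6740579)·(1728) = 24648985872/6740579.

ẑ = 3656.8054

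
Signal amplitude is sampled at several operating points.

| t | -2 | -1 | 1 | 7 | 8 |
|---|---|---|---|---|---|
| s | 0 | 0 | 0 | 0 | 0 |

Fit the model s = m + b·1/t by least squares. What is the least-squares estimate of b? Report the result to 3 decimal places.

From the data, Σ1 = 5, Σ1/t = -13/56, Σ1/t·1/t = 7169/3136.
Right-hand side: Σs = 0, Σ1/t·s = 0.
Eliminating b: (7169/3136)·(row 1) − (-13/56)·(row 2) gives (8919/784)·m = (7169/3136)·0 − (-13/56)·0 = 0, so m = 0.
Then b = (0 − (-13/56)·0)/(7169/3136) = 0.

b = 0.000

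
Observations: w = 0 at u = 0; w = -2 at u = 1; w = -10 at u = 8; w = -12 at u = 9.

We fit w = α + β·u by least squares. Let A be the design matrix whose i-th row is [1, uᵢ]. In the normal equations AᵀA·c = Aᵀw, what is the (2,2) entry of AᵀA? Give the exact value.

146

Row 2 ↔ basis u, column 2 ↔ basis u, so (AᵀA)_{2,2} = Σᵢ (u)·(u) = (0)·(0) + (1)·(1) + (8)·(8) + (9)·(9) = 146.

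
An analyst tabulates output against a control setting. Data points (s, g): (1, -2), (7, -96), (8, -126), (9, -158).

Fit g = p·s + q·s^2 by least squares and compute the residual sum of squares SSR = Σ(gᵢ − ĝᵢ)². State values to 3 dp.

From the data, Σs·s = 195, Σs·s^2 = 1585, Σs^2·s^2 = 13059.
For Xᵀg: Σs·g = -3104, Σs^2·g = -25568.
Normal equations: [[195, 1585]; [1585, 13059]]·[p, q]ᵀ = [-3104, -25568]ᵀ.
Δ = 195·13059 − 1585² = 34280.
p = ((-3104)·13059 − 1585·(-25568))/34280 = -1232/4285; q = (195·(-25568) − 1585·(-3104))/34280 = -1648/857.
Residuals: 902/4285, 1024/4285, -2694/4285, 1498/4285; SSR = 2652/4285.

SSR = 0.619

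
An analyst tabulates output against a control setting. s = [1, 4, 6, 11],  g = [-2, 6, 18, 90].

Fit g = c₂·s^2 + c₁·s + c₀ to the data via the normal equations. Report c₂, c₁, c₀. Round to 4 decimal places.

c₂ = 1.0021, c₁ = -2.8754, c₀ = 0.2221

Compute the Gram sums: Σs^2·s^2 = 16194, Σs^2·s = 1612, Σs^2 = 174, Σs·s = 174, Σs = 22, Σ1 = 4.
Moment sums: Σs^2·g = 11632, Σs·g = 1120, Σg = 112.
XᵀX·[c₂, c₁, c₀]ᵀ = Xᵀg becomes [[16194, 1612, 174]; [1612, 174, 22]; [174, 22, 4]]·[c₂, c₁, c₀]ᵀ = [11632, 1120, 112]ᵀ.
Row-reducing yields c₂ = 1408/1405, c₁ = -808/281, c₀ = 312/1405.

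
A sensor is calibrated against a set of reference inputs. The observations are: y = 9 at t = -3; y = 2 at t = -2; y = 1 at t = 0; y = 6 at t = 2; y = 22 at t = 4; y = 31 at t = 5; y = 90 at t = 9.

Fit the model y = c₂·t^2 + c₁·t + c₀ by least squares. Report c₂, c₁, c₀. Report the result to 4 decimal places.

c₂ = 1.0040, c₁ = 0.8747, c₀ = 1.1885

Entries of MᵀM: Σt^2·t^2 = 7555, Σt^2·t = 891, Σt^2 = 139, Σt·t = 139, Σt = 15, Σ1 = 7.
Moment sums: Σt^2·y = 8530, Σt·y = 1034, Σy = 161.
MᵀM·[c₂, c₁, c₀]ᵀ = Mᵀy becomes [[7555, 891, 139]; [891, 139, 15]; [139, 15, 7]]·[c₂, c₁, c₀]ᵀ = [8530, 1034, 161]ᵀ.
Row-reducing yields c₂ = 282089/280956, c₁ = 81915/93652, c₀ = 166955/140478.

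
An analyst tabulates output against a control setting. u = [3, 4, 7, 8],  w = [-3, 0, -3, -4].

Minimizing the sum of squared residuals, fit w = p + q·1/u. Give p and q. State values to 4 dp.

With design matrix M, MᵀM = [[4, 143/168]; [143/168, 5917/28224]] and Mᵀw = [-10, -27/14]ᵀ.
Determinant 4·(5917/28224) − (143/168)² = 1073/9408.
p = ((-10)·(5917/28224) − (143/168)·(-27/14))/(1073/9408) = -12838/3219; q = (4·(-27/14) − (143/168)·(-10))/(1073/9408) = 7504/1073.

p = -3.9882, q = 6.9935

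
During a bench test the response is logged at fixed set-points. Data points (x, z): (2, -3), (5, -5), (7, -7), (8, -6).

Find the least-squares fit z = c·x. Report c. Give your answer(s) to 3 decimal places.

Setting ∂/∂c … = 0 gives: 142·c = -128.
Hence c = -128 / 142 ≈ -0.901408.

c = -0.901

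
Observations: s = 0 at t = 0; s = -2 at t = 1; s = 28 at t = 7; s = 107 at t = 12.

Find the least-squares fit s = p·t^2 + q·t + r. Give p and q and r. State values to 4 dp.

p = 0.9834, q = -2.8800, r = -0.0455

From the data, Σt^2·t^2 = 23138, Σt^2·t = 2072, Σt^2 = 194, Σt·t = 194, Σt = 20, Σ1 = 4.
For Xᵀs: Σt^2·s = 16778, Σt·s = 1478, Σs = 133.
So XᵀX·[p, q, r]ᵀ = Xᵀs: [[23138, 2072, 194]; [2072, 194, 20]; [194, 20, 4]]·[p, q, r]ᵀ = [16778, 1478, 133]ᵀ.
Row-reducing yields p = 24953/25374, q = -36538/12687, r = -385/8458.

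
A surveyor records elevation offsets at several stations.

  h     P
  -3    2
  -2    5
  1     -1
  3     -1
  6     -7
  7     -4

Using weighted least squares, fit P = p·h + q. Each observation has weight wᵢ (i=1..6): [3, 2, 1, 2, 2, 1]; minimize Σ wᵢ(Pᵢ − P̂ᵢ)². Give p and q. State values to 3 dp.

The normal equations are: 175·p + 13·q = -157;  13·p + 11·q = -5.
(Σwᵢ·h·h = 175, Σwᵢ·h = 13, Σwᵢ·1 = 11, Σwᵢ·h·P = -157, Σwᵢ·P = -5.)
det = 175·11 − 13² = 1756.
p = ((-157)·11 − 13·(-5))/1756 = -831/878; q = (175·(-5) − 13·(-157))/1756 = 583/878.

p = -0.946, q = 0.664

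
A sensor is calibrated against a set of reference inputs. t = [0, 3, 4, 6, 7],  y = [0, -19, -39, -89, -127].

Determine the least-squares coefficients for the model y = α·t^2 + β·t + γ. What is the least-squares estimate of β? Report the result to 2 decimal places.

β = 2.13

Compute the Gram sums: Σt^2·t^2 = 4034, Σt^2·t = 650, Σt^2 = 110, Σt·t = 110, Σt = 20, Σ1 = 5.
Moment sums: Σt^2·y = -10222, Σt·y = -1636, Σy = -274.
Normal equations: [[4034, 650, 110]; [650, 110, 20]; [110, 20, 5]]·[α, β, γ]ᵀ = [-10222, -1636, -274]ᵀ.
Inverting the 3×3 Gram matrix, [α, β, γ]ᵀ = [-23/8, 17/8, -1/20]ᵀ.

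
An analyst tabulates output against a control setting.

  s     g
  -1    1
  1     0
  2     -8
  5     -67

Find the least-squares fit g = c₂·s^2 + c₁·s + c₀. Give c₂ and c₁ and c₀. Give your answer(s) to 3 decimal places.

With design matrix A, AᵀA = [[643, 133, 31]; [133, 31, 7]; [31, 7, 4]] and Aᵀg = [-1706, -352, -74]ᵀ.
Row-reducing yields c₂ = -11/4, c₁ = -19/60, c₀ = 101/30.

c₂ = -2.750, c₁ = -0.317, c₀ = 3.367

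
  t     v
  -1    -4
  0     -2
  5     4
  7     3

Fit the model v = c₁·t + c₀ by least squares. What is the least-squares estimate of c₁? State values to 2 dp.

MᵀM·[c₁, c₀]ᵀ = Mᵀv reads: 75·c₁ + 11·c₀ = 45;  11·c₁ + 4·c₀ = 1.
Δ = 75·4 − 11² = 179.
c₁ = (45·4 − 11·1)/179 = 169/179; c₀ = (75·1 − 11·45)/179 = -420/179.

c₁ = 0.94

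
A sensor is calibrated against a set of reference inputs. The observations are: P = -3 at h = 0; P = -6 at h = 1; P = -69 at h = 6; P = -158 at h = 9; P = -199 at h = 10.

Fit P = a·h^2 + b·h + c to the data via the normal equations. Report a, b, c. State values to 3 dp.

a = -2.139, b = 2.029, c = -4.276

Compute the Gram sums: Σh^2·h^2 = 17858, Σh^2·h = 1946, Σh^2 = 218, Σh·h = 218, Σh = 26, Σ1 = 5.
Right-hand side: Σh^2·P = -35188, Σh·P = -3832, ΣP = -435.
Row-reducing yields a = -14107/6594, b = 13381/6594, c = -4699/1099.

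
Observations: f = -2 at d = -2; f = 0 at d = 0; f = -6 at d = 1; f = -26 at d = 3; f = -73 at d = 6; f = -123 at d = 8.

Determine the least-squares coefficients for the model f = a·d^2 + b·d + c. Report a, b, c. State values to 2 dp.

a = -1.51, b = -3.05, c = -1.48

Compute the Gram sums: Σd^2·d^2 = 5490, Σd^2·d = 748, Σd^2 = 114, Σd·d = 114, Σd = 16, Σ1 = 6.
And Σd^2·f = -10748, Σd·f = -1502, Σf = -230.
Normal equations: [[5490, 748, 114]; [748, 114, 16]; [114, 16, 6]]·[a, b, c]ᵀ = [-10748, -1502, -230]ᵀ.
Row-reducing yields a = -15099/9994, b = -15262/4997, c = -14825/9994.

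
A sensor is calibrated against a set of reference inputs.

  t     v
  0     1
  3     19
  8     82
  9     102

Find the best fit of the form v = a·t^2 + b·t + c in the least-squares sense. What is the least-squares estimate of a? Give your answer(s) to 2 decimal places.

Compute the Gram sums: Σt^2·t^2 = 10738, Σt^2·t = 1268, Σt^2 = 154, Σt·t = 154, Σt = 20, Σ1 = 4.
Right-hand side: Σt^2·v = 13681, Σt·v = 1631, Σv = 204.
So AᵀA·[a, b, c]ᵀ = Aᵀv: [[10738, 1268, 154]; [1268, 154, 20]; [154, 20, 4]]·[a, b, c]ᵀ = [13681, 1631, 204]ᵀ.
Solving the 3×3 system (Gaussian elimination) gives a = 1730/1947, b = 12151/3894, c = 1543/1298.

a = 0.89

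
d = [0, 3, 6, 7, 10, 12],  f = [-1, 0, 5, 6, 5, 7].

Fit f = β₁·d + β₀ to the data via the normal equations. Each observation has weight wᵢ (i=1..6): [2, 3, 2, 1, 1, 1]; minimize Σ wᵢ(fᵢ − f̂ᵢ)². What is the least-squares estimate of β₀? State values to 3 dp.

β₀ = -1.132

Forming MᵀWM = [[392, 50]; [50, 10]] and MᵀWf = [236, 26]ᵀ gives MᵀWM·[β₁, β₀]ᵀ = MᵀWf.
Eliminating β₀: 10·(row 1) − 50·(row 2) gives 1420·β₁ = 10·236 − 50·26 = 1060, so β₁ = 53/71.
Then β₀ = (26 − 50·(53/71))/10 = -402/355.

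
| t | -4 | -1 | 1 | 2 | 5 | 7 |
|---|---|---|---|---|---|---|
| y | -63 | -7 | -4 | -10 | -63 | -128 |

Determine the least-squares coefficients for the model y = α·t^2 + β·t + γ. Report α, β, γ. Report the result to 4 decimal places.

Compute the Gram sums: Σt^2·t^2 = 3300, Σt^2·t = 412, Σt^2 = 96, Σt·t = 96, Σt = 10, Σ1 = 6.
Moment sums: Σt^2·y = -8906, Σt·y = -976, Σy = -275.
So AᵀA·[α, β, γ]ᵀ = Aᵀy: [[3300, 412, 96]; [412, 96, 10]; [96, 10, 6]]·[α, β, γ]ᵀ = [-8906, -976, -275]ᵀ.
Solving the 3×3 system (Gaussian elimination) gives α = -4054/1365, β = 2647/910, γ = -332/105.

α = -2.9700, β = 2.9088, γ = -3.1619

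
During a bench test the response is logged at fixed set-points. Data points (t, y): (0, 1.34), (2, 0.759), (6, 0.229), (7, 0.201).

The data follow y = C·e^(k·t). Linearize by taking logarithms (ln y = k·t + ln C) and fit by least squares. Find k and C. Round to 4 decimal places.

k = -0.2793, C = 1.3256

Taking logs, ln y = k·t + ln C, so regress ln y on t.
Σt = 15.0000, Σ(t)² = 89.0000, Σln y = -3.0616, Σt·ln y = -20.6269.
Equations: 89.0000·k + 15.0000·ln C = -20.6269;  15.0000·k + 4·ln C = -3.0616.
Slope k = (n·Σt·ln y − Σt·Σln y)/(n·Σ(t)² − (Σt)²) = (4·-20.6269 − 15.0000·-3.0616)/131.0000 = -0.27927; ln C = (Σln y − k·Σt)/n = 0.28186, so C = exp(0.28186) = 1.32559.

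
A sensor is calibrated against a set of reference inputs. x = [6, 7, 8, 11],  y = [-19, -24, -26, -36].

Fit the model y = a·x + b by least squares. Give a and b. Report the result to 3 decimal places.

a = -3.286, b = 0.036

The normal equations are: 270·a + 32·b = -886;  32·a + 4·b = -105.
Determinant 270·4 − 32² = 56.
a = ((-886)·4 − 32·(-105))/56 = -23/7; b = (270·(-105) − 32·(-886))/56 = 1/28.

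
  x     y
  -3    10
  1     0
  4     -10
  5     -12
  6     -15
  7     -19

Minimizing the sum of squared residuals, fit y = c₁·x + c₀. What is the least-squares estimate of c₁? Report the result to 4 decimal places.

From the data, Σx·x = 136, Σx = 20, Σ1 = 6.
For Mᵀy: Σx·y = -353, Σy = -46.
So MᵀM·[c₁, c₀]ᵀ = Mᵀy: [[136, 20]; [20, 6]]·[c₁, c₀]ᵀ = [-353, -46]ᵀ.
Eliminating c₀: 6·(row 1) − 20·(row 2) gives 416·c₁ = 6·(-353) − 20·(-46) = -1198, so c₁ = -599/208.
Then c₀ = ((-46) − 20·(-599/208))/6 = 201/104.

c₁ = -2.8798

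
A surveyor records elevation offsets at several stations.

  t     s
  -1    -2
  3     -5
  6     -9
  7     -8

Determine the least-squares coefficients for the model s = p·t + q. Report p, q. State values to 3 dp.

p = -0.852, q = -2.806

Entries of MᵀM: Σt·t = 95, Σt = 15, Σ1 = 4.
Moment sums: Σt·s = -123, Σs = -24.
MᵀM·[p, q]ᵀ = Mᵀs becomes [[95, 15]; [15, 4]]·[p, q]ᵀ = [-123, -24]ᵀ.
Δ = 95·4 − 15² = 155.
p = ((-123)·4 − 15·(-24))/155 = -132/155; q = (95·(-24) − 15·(-123))/155 = -87/31.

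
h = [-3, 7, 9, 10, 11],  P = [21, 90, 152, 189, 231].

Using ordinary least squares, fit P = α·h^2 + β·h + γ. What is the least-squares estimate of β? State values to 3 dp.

β = -1.220

Setting ∂/∂α … = 0 gives: 33684·α + 3376·β + 360·γ = 63762;  3376·α + 360·β + 34·γ = 6366;  360·α + 34·β + 5·γ = 683.
(Σh^2·h^2 = 33684, Σh^2·h = 3376, Σh^2 = 360, Σh·h = 360, Σh = 34, Σ1 = 5, Σh^2·P = 63762, Σh·P = 6366, ΣP = 683.)
Solving the 3×3 system (Gaussian elimination) gives α = 175645/86762, β = -52908/43381, γ = -37601/43381.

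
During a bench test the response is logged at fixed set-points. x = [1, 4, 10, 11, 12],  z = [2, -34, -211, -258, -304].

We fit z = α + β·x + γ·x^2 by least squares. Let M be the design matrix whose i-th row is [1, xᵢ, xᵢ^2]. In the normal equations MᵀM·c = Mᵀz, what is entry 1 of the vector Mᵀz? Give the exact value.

Entry 1 ↔ basis 1, so (Mᵀz)_{1} = Σᵢ zᵢ = (1)·(2) + (1)·(-34) + (1)·(-211) + (1)·(-258) + (1)·(-304) = -805.

-805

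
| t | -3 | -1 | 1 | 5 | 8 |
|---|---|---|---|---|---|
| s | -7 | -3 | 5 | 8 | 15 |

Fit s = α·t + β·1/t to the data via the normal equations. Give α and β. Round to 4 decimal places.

Forming MᵀM = [[100, 5]; [5, 31201/14400]] and Mᵀs = [189, 1657/120]ᵀ gives MᵀM·[α, β]ᵀ = Mᵀs.
det = 100·(31201/14400) − 5² = 27601/144.
α = (189·(31201/14400) − 5·(1657/120))/(27601/144) = 4902789/2760100; β = (100·(1657/120) − 5·189)/(27601/144) = 62760/27601.

α = 1.7763, β = 2.2738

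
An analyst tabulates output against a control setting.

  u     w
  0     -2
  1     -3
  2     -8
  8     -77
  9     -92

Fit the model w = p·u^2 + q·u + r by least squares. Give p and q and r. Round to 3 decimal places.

Setting ∂/∂p … = 0 gives: 10674·p + 1250·q + 150·r = -12415;  1250·p + 150·q + 20·r = -1463;  150·p + 20·q + 5·r = -182.
(Σu^2·u^2 = 10674, Σu^2·u = 1250, Σu^2 = 150, Σu·u = 150, Σu = 20, Σ1 = 5, Σu^2·w = -12415, Σu·w = -1463, Σw = -182.)
Inverting the 3×3 Gram matrix, [p, q, r]ᵀ = [-455/484, -857/484, -1349/1210]ᵀ.

p = -0.940, q = -1.771, r = -1.115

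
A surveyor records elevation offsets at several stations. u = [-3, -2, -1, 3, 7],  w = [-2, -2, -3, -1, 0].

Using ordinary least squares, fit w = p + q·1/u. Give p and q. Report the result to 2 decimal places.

p = -1.08, q = 1.92

Setting ∂/∂p … = 0 gives: 5·p + (-19/14)·q = -8;  (-19/14)·p + (2633/1764)·q = 13/3.
(Σ1 = 5, Σ1/u = -19/14, Σ1/u·1/u = 2633/1764, Σw = -8, Σ1/u·w = 13/3.)
det = 5·(2633/1764) − (-19/14)² = 2479/441.
p = ((-8)·(2633/1764) − (-19/14)·(13/3))/(2479/441) = -5345/4958; q = (5·(13/3) − (-19/14)·(-8))/(2479/441) = 4767/2479.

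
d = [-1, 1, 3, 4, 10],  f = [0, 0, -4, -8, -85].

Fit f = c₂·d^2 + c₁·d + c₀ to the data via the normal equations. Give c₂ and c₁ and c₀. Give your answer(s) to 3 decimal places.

Compute the Gram sums: Σd^2·d^2 = 10339, Σd^2·d = 1091, Σd^2 = 127, Σd·d = 127, Σd = 17, Σ1 = 5.
For Xᵀf: Σd^2·f = -8664, Σd·f = -894, Σf = -97.
XᵀX·[c₂, c₁, c₀]ᵀ = Xᵀf becomes [[10339, 1091, 127]; [1091, 127, 17]; [127, 17, 5]]·[c₂, c₁, c₀]ᵀ = [-8664, -894, -97]ᵀ.
Inverting the 3×3 Gram matrix, [c₂, c₁, c₀]ᵀ = [-47611/48074, 61587/48074, 2588/1849]ᵀ.

c₂ = -0.990, c₁ = 1.281, c₀ = 1.400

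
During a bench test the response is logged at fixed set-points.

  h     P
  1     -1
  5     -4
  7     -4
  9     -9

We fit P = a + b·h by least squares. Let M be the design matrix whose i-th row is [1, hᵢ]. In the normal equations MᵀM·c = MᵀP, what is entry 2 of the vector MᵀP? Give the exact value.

Entry 2 ↔ basis h, so (MᵀP)_{2} = Σᵢ (h)·Pᵢ = (1)·(-1) + (5)·(-4) + (7)·(-4) + (9)·(-9) = -130.

-130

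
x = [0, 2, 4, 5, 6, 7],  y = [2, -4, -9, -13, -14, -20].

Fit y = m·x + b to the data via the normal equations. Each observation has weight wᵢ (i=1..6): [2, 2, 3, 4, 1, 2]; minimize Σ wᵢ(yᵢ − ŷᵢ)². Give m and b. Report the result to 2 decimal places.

m = -3.03, b = 2.34

With design matrix A, AᵀWA = [[290, 56]; [56, 14]] and AᵀWy = [-748, -137]ᵀ.
Eliminating b: 14·(row 1) − 56·(row 2) gives 924·m = 14·(-748) − 56·(-137) = -2800, so m = -100/33.
Then b = ((-137) − 56·(-100/33))/14 = 1079/462.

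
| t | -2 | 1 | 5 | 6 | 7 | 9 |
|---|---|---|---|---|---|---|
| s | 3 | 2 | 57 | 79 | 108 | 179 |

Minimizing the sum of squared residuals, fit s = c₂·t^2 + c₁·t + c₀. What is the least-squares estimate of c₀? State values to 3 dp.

c₀ = -2.339

Sums needed: Σt^2·t^2 = 10900, Σt^2·t = 1406, Σt^2 = 196, Σt·t = 196, Σt = 26, Σ1 = 6.
Moment sums: Σt^2·s = 24074, Σt·s = 3122, Σs = 428.
Normal equations: [[10900, 1406, 196]; [1406, 196, 26]; [196, 26, 6]]·[c₂, c₁, c₀]ᵀ = [24074, 3122, 428]ᵀ.
Row-reducing yields c₂ = 20336/9735, c₁ = 61027/48675, c₀ = -37949/16225.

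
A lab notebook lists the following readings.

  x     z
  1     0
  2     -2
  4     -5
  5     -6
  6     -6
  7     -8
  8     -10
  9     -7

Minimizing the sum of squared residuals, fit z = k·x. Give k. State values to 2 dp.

k = -1.05

Sums needed: Σx·x = 276.
For Mᵀz: Σx·z = -289.
MᵀM·[k]ᵀ = Mᵀz becomes [[276]]·[k]ᵀ = [-289]ᵀ.
k = (-289)/276 = -1.0471.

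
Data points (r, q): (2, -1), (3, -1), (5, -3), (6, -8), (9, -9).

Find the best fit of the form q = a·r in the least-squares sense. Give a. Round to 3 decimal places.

a = -0.961

AᵀA·[a]ᵀ = Aᵀq reads: 155·a = -149.
Hence a = -149 / 155 ≈ -0.96129.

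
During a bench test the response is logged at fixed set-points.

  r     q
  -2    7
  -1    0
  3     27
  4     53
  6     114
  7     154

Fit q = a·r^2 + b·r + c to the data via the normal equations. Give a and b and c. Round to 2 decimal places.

Sums needed: Σr^2·r^2 = 4051, Σr^2·r = 641, Σr^2 = 115, Σr·r = 115, Σr = 17, Σ1 = 6.
Right-hand side: Σr^2·q = 12769, Σr·q = 2041, Σq = 355.
So XᵀX·[a, b, c]ᵀ = Xᵀq: [[4051, 641, 115]; [641, 115, 17]; [115, 17, 6]]·[a, b, c]ᵀ = [12769, 2041, 355]ᵀ.
Inverting the 3×3 Gram matrix, [a, b, c]ᵀ = [217199/72300, 95591/72300, -13006/6025]ᵀ.

a = 3.00, b = 1.32, c = -2.16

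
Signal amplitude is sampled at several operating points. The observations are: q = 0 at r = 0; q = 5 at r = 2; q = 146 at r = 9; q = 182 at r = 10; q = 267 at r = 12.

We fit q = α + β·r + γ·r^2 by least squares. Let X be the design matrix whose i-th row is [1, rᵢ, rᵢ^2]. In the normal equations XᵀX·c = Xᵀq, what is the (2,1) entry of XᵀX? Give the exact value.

33

Row 2 ↔ basis r, column 1 ↔ basis 1, so (XᵀX)_{2,1} = Σᵢ r = (0)·(1) + (2)·(1) + (9)·(1) + (10)·(1) + (12)·(1) = 33.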